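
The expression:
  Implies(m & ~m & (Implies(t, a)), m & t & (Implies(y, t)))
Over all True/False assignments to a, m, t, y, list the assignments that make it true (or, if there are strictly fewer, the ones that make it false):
is always true.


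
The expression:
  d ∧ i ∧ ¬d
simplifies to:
False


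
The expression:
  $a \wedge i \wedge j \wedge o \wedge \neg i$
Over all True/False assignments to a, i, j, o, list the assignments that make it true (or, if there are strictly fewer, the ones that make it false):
is never true.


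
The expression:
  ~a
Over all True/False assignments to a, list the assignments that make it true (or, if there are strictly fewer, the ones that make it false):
is true only for:
  a=False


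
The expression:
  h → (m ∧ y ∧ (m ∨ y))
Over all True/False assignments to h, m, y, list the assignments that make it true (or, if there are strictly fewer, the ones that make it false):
is false only for:
  h=True, m=False, y=False;
  h=True, m=False, y=True;
  h=True, m=True, y=False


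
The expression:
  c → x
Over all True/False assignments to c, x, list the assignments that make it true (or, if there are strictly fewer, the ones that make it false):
is false only for:
  c=True, x=False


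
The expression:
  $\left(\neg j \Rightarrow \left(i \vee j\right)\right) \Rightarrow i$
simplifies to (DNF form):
$i \vee \neg j$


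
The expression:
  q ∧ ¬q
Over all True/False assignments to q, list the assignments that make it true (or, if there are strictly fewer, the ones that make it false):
is never true.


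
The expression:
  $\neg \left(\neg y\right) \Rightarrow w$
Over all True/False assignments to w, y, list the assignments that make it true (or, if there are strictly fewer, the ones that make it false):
is false only for:
  w=False, y=True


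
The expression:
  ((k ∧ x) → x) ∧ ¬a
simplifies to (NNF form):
¬a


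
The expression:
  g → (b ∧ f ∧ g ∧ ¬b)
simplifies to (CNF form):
¬g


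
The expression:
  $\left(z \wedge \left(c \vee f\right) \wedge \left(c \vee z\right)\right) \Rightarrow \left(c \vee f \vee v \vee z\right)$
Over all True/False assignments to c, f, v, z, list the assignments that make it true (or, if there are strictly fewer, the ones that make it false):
is always true.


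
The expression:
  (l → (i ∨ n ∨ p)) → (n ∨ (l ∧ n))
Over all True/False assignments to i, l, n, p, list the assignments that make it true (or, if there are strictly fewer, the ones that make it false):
is false only for:
  i=False, l=False, n=False, p=False;
  i=False, l=False, n=False, p=True;
  i=False, l=True, n=False, p=True;
  i=True, l=False, n=False, p=False;
  i=True, l=False, n=False, p=True;
  i=True, l=True, n=False, p=False;
  i=True, l=True, n=False, p=True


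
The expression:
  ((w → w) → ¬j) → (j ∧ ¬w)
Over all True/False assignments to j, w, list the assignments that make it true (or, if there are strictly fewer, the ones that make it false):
is true only for:
  j=True, w=False;
  j=True, w=True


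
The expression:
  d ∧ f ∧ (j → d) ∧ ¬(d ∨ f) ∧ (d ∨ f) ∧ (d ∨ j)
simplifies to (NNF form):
False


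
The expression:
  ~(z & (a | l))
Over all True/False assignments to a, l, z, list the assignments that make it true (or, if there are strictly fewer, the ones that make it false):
is false only for:
  a=False, l=True, z=True;
  a=True, l=False, z=True;
  a=True, l=True, z=True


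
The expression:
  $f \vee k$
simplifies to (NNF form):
$f \vee k$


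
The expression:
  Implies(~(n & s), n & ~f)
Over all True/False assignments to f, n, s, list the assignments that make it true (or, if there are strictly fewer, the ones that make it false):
is true only for:
  f=False, n=True, s=False;
  f=False, n=True, s=True;
  f=True, n=True, s=True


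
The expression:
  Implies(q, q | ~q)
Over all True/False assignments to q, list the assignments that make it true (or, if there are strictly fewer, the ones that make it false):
is always true.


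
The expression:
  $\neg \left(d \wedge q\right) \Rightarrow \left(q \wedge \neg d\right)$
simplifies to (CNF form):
$q$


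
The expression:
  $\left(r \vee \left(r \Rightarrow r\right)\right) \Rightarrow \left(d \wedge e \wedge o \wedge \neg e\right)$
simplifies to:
$\text{False}$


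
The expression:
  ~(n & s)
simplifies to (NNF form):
~n | ~s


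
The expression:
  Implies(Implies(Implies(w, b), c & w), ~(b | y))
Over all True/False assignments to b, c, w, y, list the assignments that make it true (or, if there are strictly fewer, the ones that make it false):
is false only for:
  b=False, c=False, w=True, y=True;
  b=False, c=True, w=True, y=True;
  b=True, c=True, w=True, y=False;
  b=True, c=True, w=True, y=True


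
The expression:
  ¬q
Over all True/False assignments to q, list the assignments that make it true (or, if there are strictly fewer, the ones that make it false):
is true only for:
  q=False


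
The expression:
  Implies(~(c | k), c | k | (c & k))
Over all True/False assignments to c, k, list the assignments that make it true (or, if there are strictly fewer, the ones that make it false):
is false only for:
  c=False, k=False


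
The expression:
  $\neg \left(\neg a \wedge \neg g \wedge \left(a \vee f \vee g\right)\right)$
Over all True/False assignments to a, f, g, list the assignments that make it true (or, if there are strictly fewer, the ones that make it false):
is false only for:
  a=False, f=True, g=False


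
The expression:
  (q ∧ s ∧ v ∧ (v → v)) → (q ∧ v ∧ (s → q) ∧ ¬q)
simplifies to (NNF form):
¬q ∨ ¬s ∨ ¬v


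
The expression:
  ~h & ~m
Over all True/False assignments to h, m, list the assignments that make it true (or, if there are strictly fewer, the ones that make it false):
is true only for:
  h=False, m=False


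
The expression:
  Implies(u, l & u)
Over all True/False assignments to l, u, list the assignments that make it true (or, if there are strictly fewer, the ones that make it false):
is false only for:
  l=False, u=True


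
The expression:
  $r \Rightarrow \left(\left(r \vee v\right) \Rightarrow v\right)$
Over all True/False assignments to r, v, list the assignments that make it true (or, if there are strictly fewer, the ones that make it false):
is false only for:
  r=True, v=False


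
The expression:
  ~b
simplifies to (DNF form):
~b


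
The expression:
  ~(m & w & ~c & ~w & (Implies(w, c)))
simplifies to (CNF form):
True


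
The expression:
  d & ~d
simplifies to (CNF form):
False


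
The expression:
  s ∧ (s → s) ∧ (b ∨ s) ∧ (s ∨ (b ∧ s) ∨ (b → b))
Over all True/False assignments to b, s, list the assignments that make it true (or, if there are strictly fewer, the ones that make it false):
is true only for:
  b=False, s=True;
  b=True, s=True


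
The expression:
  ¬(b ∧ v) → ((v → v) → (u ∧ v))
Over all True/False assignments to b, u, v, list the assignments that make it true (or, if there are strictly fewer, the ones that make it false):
is true only for:
  b=False, u=True, v=True;
  b=True, u=False, v=True;
  b=True, u=True, v=True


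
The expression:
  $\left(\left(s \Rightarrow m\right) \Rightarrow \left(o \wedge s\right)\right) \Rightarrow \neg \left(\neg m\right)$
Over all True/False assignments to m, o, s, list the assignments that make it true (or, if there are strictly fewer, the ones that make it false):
is false only for:
  m=False, o=False, s=True;
  m=False, o=True, s=True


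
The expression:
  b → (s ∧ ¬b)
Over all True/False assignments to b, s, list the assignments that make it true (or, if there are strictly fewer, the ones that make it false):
is true only for:
  b=False, s=False;
  b=False, s=True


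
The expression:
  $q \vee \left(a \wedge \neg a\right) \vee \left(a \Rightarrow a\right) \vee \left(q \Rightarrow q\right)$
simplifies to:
$\text{True}$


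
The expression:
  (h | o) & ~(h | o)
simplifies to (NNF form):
False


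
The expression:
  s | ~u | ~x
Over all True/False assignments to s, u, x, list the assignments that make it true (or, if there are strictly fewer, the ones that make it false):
is false only for:
  s=False, u=True, x=True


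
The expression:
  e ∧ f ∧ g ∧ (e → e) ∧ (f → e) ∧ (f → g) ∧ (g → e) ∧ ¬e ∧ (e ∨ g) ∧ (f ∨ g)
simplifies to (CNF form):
False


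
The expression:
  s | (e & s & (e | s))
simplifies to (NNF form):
s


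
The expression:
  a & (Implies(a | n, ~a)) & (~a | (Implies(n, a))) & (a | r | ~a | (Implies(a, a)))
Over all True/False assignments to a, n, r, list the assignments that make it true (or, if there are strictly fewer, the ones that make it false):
is never true.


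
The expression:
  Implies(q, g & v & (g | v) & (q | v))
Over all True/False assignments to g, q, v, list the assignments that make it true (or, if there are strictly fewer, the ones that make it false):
is false only for:
  g=False, q=True, v=False;
  g=False, q=True, v=True;
  g=True, q=True, v=False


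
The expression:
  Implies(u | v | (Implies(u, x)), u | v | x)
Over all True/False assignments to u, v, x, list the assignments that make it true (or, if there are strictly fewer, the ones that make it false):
is false only for:
  u=False, v=False, x=False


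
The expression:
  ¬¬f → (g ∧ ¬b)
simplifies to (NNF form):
(g ∧ ¬b) ∨ ¬f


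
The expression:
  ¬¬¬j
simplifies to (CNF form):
¬j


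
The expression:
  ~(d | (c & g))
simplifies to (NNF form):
~d & (~c | ~g)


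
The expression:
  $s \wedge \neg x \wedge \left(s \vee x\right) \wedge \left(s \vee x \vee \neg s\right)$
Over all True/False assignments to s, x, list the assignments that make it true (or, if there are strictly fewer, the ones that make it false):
is true only for:
  s=True, x=False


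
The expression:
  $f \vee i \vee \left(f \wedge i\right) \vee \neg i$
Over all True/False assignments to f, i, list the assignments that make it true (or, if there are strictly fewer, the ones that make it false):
is always true.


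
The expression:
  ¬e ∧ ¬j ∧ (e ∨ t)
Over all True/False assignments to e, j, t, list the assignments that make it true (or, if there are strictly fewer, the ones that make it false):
is true only for:
  e=False, j=False, t=True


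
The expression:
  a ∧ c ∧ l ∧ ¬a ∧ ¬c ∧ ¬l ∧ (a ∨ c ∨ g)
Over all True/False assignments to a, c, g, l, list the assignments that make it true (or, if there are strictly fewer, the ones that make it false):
is never true.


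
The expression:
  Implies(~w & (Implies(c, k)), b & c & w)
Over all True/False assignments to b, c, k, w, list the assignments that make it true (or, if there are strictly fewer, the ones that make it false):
is false only for:
  b=False, c=False, k=False, w=False;
  b=False, c=False, k=True, w=False;
  b=False, c=True, k=True, w=False;
  b=True, c=False, k=False, w=False;
  b=True, c=False, k=True, w=False;
  b=True, c=True, k=True, w=False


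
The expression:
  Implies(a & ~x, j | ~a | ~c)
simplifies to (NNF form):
j | x | ~a | ~c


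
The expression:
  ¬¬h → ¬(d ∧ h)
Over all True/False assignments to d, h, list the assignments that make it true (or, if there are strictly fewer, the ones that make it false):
is false only for:
  d=True, h=True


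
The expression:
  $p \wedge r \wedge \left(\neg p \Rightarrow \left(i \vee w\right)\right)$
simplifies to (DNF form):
$p \wedge r$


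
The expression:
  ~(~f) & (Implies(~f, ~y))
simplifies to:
f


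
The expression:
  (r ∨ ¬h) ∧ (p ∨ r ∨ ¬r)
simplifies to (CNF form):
r ∨ ¬h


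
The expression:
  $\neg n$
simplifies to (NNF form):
$\neg n$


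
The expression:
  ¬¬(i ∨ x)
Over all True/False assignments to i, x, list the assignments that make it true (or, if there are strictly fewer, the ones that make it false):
is false only for:
  i=False, x=False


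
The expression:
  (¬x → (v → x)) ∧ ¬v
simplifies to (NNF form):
¬v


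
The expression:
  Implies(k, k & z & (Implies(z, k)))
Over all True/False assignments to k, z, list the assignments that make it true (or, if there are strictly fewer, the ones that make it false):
is false only for:
  k=True, z=False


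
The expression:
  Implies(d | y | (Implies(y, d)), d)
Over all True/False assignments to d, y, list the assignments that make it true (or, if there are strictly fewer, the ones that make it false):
is true only for:
  d=True, y=False;
  d=True, y=True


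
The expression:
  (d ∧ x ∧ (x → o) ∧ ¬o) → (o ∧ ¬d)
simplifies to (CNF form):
True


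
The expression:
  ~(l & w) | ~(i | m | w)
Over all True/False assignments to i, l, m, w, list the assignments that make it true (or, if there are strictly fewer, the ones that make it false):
is false only for:
  i=False, l=True, m=False, w=True;
  i=False, l=True, m=True, w=True;
  i=True, l=True, m=False, w=True;
  i=True, l=True, m=True, w=True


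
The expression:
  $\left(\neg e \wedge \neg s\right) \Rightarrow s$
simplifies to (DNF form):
$e \vee s$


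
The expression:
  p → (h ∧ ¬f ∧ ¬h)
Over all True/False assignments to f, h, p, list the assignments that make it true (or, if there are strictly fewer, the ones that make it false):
is true only for:
  f=False, h=False, p=False;
  f=False, h=True, p=False;
  f=True, h=False, p=False;
  f=True, h=True, p=False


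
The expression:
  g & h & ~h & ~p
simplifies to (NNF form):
False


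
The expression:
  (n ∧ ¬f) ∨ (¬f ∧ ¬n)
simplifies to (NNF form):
¬f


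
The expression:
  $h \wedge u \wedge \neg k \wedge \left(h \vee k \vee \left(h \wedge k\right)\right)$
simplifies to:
$h \wedge u \wedge \neg k$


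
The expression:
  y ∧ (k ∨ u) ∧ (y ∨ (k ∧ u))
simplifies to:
y ∧ (k ∨ u)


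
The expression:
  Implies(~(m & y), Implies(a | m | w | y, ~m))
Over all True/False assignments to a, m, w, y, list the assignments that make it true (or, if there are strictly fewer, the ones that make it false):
is false only for:
  a=False, m=True, w=False, y=False;
  a=False, m=True, w=True, y=False;
  a=True, m=True, w=False, y=False;
  a=True, m=True, w=True, y=False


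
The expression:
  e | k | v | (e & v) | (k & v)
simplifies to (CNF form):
e | k | v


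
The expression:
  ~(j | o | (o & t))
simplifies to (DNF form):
~j & ~o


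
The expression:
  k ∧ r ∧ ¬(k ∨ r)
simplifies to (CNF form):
False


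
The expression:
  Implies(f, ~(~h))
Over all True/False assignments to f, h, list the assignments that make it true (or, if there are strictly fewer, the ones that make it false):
is false only for:
  f=True, h=False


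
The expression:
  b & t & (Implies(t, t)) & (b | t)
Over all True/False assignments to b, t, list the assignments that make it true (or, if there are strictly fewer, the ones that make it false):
is true only for:
  b=True, t=True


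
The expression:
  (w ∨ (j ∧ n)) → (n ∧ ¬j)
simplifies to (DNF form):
(n ∧ ¬j) ∨ (¬n ∧ ¬w)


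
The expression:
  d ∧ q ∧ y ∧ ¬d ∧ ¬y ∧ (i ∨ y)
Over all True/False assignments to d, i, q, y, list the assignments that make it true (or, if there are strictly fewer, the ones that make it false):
is never true.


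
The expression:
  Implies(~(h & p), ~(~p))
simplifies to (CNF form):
p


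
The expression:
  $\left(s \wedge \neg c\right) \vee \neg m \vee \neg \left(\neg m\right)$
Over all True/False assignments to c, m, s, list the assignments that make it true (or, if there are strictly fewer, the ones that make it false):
is always true.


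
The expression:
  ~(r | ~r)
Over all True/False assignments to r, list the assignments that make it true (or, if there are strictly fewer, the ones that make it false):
is never true.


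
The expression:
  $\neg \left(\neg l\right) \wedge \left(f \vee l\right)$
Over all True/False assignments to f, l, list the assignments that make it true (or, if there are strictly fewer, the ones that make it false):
is true only for:
  f=False, l=True;
  f=True, l=True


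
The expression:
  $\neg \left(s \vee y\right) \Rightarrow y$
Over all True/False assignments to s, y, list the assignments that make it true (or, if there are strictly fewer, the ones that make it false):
is false only for:
  s=False, y=False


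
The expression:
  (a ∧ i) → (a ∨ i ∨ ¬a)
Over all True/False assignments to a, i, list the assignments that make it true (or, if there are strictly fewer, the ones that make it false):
is always true.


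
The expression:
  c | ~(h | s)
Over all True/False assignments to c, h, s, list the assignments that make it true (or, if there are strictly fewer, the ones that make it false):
is false only for:
  c=False, h=False, s=True;
  c=False, h=True, s=False;
  c=False, h=True, s=True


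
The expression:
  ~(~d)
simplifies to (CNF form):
d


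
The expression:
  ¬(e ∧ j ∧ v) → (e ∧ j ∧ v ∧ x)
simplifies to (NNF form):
e ∧ j ∧ v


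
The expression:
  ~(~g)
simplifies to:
g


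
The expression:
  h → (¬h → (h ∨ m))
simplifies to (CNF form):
True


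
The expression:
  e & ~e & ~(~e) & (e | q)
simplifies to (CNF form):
False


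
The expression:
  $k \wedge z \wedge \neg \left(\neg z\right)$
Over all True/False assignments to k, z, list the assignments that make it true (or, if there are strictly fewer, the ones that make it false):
is true only for:
  k=True, z=True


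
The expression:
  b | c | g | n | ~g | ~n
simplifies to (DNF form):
True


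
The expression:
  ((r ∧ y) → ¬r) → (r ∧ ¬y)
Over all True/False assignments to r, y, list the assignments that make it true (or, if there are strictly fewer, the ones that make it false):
is true only for:
  r=True, y=False;
  r=True, y=True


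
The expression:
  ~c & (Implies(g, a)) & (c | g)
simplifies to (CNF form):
a & g & ~c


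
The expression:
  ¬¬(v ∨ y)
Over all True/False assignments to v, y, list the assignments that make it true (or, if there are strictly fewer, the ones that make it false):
is false only for:
  v=False, y=False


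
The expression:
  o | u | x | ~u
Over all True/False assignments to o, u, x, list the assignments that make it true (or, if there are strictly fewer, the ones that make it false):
is always true.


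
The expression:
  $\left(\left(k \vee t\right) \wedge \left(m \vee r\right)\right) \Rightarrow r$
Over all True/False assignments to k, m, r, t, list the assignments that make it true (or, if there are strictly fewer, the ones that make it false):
is false only for:
  k=False, m=True, r=False, t=True;
  k=True, m=True, r=False, t=False;
  k=True, m=True, r=False, t=True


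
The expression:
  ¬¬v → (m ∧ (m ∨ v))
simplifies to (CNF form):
m ∨ ¬v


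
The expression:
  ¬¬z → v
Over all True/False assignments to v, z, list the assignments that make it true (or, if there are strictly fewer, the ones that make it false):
is false only for:
  v=False, z=True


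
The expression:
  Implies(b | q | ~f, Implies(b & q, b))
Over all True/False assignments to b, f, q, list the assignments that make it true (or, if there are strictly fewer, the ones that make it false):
is always true.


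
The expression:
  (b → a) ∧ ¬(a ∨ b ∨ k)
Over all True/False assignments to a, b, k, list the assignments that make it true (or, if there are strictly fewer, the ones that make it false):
is true only for:
  a=False, b=False, k=False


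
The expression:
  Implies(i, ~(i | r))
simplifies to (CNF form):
~i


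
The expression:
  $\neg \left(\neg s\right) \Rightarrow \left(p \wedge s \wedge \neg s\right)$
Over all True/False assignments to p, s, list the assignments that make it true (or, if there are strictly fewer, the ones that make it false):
is true only for:
  p=False, s=False;
  p=True, s=False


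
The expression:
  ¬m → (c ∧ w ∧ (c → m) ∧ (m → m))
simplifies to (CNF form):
m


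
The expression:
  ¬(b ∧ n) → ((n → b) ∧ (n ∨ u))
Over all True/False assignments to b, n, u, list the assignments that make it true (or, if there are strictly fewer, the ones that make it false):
is true only for:
  b=False, n=False, u=True;
  b=True, n=False, u=True;
  b=True, n=True, u=False;
  b=True, n=True, u=True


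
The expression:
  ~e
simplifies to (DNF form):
~e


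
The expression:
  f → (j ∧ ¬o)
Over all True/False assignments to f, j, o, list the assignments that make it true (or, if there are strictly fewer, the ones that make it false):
is false only for:
  f=True, j=False, o=False;
  f=True, j=False, o=True;
  f=True, j=True, o=True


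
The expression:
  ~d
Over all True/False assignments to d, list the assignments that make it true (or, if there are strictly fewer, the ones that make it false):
is true only for:
  d=False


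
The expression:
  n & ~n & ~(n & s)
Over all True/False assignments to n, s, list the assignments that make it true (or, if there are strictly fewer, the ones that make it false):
is never true.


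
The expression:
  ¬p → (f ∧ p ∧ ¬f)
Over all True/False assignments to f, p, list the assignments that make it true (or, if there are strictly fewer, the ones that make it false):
is true only for:
  f=False, p=True;
  f=True, p=True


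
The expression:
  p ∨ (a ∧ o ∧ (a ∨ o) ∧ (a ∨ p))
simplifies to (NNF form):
p ∨ (a ∧ o)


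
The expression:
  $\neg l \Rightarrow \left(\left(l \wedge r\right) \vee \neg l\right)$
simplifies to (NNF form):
$\text{True}$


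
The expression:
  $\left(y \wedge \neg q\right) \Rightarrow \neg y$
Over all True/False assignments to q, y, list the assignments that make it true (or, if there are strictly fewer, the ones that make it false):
is false only for:
  q=False, y=True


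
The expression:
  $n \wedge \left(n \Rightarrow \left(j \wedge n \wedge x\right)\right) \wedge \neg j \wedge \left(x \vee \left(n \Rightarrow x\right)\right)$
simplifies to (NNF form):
$\text{False}$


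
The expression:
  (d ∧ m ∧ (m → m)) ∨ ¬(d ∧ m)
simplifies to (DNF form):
True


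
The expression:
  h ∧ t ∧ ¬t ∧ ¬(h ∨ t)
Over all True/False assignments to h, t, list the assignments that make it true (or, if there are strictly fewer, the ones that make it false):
is never true.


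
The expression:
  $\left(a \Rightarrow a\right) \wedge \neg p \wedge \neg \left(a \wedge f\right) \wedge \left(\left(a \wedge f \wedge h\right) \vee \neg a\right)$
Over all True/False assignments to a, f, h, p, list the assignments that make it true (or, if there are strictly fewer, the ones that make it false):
is true only for:
  a=False, f=False, h=False, p=False;
  a=False, f=False, h=True, p=False;
  a=False, f=True, h=False, p=False;
  a=False, f=True, h=True, p=False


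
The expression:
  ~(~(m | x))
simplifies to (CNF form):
m | x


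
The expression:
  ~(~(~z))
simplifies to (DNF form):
~z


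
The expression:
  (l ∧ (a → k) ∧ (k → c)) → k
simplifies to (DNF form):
a ∨ k ∨ ¬l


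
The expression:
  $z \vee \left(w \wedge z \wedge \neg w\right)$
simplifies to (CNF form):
$z$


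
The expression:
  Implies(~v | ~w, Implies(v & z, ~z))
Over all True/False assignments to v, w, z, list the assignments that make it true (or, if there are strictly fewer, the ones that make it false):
is false only for:
  v=True, w=False, z=True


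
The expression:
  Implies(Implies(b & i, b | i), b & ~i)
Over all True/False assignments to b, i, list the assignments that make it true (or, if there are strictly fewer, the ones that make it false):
is true only for:
  b=True, i=False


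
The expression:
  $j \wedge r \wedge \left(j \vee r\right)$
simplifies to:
$j \wedge r$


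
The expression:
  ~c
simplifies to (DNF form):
~c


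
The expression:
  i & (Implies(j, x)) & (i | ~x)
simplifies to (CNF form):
i & (x | ~j)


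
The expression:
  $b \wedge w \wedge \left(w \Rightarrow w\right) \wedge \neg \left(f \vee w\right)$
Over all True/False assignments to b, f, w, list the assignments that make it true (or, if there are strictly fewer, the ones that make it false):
is never true.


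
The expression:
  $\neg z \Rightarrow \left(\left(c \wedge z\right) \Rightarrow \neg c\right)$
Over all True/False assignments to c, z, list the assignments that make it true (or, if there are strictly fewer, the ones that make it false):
is always true.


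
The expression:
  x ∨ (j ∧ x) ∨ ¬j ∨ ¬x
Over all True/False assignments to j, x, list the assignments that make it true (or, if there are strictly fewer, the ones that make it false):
is always true.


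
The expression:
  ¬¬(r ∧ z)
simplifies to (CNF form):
r ∧ z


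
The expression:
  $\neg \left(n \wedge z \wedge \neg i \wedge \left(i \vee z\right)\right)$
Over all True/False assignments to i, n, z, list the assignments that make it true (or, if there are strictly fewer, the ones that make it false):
is false only for:
  i=False, n=True, z=True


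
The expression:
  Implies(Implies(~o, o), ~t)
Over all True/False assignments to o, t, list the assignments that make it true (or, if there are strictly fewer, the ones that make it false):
is false only for:
  o=True, t=True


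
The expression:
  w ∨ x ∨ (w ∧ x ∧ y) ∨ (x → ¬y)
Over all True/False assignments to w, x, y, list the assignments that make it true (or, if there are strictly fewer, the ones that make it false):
is always true.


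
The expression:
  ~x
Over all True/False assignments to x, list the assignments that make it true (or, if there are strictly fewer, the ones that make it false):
is true only for:
  x=False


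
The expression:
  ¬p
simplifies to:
¬p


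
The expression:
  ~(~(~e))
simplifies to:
~e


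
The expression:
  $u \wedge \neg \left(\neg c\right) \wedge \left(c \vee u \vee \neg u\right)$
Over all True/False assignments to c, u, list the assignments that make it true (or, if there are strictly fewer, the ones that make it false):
is true only for:
  c=True, u=True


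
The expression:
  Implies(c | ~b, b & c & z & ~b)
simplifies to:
b & ~c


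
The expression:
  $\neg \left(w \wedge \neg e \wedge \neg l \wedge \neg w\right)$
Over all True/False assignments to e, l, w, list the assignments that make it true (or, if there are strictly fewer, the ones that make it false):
is always true.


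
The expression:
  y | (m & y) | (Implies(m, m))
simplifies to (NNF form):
True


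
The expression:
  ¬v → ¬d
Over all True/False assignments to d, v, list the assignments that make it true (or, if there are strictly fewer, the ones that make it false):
is false only for:
  d=True, v=False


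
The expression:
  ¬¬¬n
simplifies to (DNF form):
¬n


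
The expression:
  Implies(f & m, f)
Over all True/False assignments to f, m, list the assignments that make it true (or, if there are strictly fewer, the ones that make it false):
is always true.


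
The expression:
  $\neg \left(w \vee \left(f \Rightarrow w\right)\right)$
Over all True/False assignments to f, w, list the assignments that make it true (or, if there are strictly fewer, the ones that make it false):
is true only for:
  f=True, w=False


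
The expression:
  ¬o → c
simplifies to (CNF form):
c ∨ o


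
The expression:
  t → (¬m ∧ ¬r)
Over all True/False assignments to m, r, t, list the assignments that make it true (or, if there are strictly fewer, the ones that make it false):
is false only for:
  m=False, r=True, t=True;
  m=True, r=False, t=True;
  m=True, r=True, t=True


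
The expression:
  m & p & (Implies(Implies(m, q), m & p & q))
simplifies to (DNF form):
m & p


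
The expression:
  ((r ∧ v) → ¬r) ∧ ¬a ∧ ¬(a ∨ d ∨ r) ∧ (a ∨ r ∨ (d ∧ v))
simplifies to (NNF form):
False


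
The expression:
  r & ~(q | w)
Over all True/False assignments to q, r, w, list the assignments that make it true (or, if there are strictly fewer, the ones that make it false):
is true only for:
  q=False, r=True, w=False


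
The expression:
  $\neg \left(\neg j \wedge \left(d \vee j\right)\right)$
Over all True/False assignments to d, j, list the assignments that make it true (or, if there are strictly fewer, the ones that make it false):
is false only for:
  d=True, j=False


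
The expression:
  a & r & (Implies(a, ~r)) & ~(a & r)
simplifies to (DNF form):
False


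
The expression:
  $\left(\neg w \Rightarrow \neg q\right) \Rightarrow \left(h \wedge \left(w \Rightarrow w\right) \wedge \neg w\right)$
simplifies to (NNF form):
$\neg w \wedge \left(h \vee q\right)$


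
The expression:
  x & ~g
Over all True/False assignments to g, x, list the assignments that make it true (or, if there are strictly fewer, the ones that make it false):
is true only for:
  g=False, x=True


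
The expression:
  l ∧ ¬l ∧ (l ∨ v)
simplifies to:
False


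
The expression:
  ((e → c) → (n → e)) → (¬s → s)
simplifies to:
s ∨ (n ∧ ¬e)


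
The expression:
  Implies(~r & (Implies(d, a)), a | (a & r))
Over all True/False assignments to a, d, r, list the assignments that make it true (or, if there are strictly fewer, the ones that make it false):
is false only for:
  a=False, d=False, r=False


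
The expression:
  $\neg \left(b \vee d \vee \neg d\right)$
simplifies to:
$\text{False}$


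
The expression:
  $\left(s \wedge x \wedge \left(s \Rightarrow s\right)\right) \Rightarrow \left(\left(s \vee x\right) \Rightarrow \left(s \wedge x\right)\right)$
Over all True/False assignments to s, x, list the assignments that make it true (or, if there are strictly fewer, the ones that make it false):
is always true.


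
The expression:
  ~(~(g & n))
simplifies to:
g & n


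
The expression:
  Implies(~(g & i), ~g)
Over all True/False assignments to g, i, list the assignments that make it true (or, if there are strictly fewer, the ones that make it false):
is false only for:
  g=True, i=False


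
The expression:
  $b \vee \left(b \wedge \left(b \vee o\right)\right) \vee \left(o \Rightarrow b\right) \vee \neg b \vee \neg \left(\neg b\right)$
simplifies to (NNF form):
$\text{True}$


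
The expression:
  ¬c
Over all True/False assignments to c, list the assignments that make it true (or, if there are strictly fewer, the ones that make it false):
is true only for:
  c=False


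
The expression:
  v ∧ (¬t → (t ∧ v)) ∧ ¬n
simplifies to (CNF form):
t ∧ v ∧ ¬n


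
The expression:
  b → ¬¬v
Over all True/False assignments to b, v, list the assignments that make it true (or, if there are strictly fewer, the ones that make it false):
is false only for:
  b=True, v=False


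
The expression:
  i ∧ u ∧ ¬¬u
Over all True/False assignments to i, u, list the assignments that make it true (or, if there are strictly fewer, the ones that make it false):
is true only for:
  i=True, u=True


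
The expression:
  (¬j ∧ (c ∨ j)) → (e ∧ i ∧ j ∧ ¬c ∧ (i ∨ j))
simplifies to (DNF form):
j ∨ ¬c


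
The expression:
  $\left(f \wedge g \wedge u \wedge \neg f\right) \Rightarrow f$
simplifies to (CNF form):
$\text{True}$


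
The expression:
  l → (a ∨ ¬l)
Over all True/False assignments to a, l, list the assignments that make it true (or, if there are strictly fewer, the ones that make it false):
is false only for:
  a=False, l=True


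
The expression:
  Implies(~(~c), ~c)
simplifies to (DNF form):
~c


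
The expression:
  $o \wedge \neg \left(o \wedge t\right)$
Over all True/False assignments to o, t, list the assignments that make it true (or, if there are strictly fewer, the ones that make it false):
is true only for:
  o=True, t=False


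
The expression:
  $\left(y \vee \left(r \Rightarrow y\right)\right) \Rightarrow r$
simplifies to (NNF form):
$r$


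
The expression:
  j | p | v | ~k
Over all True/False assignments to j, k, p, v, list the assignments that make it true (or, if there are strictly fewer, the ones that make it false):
is false only for:
  j=False, k=True, p=False, v=False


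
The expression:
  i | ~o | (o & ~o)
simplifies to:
i | ~o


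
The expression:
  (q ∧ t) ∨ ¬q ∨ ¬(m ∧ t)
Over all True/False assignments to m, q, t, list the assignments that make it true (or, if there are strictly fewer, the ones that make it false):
is always true.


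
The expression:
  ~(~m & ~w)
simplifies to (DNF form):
m | w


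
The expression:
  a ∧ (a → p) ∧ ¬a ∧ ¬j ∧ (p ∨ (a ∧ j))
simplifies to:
False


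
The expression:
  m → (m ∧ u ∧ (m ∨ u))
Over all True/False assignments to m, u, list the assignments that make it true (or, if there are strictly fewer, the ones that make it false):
is false only for:
  m=True, u=False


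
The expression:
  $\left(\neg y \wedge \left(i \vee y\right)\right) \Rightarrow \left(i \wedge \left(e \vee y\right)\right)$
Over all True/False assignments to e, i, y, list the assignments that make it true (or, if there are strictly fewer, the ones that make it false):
is false only for:
  e=False, i=True, y=False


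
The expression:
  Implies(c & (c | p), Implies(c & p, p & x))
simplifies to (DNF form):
x | ~c | ~p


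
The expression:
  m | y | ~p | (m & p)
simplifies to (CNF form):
m | y | ~p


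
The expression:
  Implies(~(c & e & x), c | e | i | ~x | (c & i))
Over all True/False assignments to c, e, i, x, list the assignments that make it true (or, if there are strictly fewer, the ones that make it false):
is false only for:
  c=False, e=False, i=False, x=True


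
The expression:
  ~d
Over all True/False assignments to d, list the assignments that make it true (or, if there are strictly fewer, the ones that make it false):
is true only for:
  d=False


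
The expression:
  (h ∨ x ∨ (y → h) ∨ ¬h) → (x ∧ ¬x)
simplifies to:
False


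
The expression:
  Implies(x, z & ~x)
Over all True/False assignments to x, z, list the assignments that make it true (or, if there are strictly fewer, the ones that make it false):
is true only for:
  x=False, z=False;
  x=False, z=True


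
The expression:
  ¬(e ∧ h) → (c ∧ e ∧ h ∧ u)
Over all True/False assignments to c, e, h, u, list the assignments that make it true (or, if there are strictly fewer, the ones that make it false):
is true only for:
  c=False, e=True, h=True, u=False;
  c=False, e=True, h=True, u=True;
  c=True, e=True, h=True, u=False;
  c=True, e=True, h=True, u=True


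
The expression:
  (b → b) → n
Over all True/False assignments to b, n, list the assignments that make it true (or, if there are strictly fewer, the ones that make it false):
is true only for:
  b=False, n=True;
  b=True, n=True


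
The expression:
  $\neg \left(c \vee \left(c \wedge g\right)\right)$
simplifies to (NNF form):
$\neg c$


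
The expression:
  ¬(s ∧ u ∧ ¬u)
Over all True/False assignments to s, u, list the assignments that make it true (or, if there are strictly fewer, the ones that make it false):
is always true.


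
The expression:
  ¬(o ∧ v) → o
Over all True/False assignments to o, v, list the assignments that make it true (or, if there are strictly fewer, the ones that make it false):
is true only for:
  o=True, v=False;
  o=True, v=True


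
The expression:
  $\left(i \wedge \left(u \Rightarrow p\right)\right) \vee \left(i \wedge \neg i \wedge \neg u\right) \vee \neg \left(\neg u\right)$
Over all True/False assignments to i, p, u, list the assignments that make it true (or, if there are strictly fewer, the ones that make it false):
is false only for:
  i=False, p=False, u=False;
  i=False, p=True, u=False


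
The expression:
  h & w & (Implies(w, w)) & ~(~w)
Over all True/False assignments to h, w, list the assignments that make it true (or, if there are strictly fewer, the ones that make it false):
is true only for:
  h=True, w=True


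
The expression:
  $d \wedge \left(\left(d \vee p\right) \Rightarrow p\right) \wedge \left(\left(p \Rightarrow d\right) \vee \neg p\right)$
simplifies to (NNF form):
$d \wedge p$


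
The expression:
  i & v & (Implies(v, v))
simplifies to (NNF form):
i & v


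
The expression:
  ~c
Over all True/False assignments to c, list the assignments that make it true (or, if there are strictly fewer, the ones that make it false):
is true only for:
  c=False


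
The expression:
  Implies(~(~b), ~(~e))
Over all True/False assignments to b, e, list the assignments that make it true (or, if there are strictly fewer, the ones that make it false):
is false only for:
  b=True, e=False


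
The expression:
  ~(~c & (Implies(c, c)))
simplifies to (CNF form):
c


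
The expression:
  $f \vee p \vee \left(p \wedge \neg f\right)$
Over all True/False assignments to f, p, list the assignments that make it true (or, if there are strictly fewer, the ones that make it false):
is false only for:
  f=False, p=False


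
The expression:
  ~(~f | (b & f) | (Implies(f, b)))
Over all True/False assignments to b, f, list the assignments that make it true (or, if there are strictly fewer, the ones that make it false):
is true only for:
  b=False, f=True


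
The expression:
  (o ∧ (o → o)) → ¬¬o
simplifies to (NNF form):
True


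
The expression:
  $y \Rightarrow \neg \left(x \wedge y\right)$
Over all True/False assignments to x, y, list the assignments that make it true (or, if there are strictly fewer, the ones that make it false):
is false only for:
  x=True, y=True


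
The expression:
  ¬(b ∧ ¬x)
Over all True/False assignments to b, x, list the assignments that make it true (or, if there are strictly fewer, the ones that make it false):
is false only for:
  b=True, x=False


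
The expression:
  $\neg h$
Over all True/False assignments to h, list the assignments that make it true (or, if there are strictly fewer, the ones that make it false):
is true only for:
  h=False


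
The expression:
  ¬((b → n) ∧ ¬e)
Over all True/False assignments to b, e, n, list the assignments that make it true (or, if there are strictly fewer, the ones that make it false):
is false only for:
  b=False, e=False, n=False;
  b=False, e=False, n=True;
  b=True, e=False, n=True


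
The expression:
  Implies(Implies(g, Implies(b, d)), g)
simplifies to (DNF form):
g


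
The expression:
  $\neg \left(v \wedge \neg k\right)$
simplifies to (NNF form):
$k \vee \neg v$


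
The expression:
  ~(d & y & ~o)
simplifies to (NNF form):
o | ~d | ~y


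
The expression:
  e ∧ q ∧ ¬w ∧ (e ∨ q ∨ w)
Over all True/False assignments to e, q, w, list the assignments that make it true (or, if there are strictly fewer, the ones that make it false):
is true only for:
  e=True, q=True, w=False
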